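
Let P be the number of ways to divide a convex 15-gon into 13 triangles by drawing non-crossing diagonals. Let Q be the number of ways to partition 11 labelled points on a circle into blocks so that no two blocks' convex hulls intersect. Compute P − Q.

A convex 15-gon is triangulated into 13 triangles, and the number of such triangulations is the Catalan number C_{15−2} = C_13. So P = C_13 = 742900.
The non-crossing partitions of [11] form a lattice of size C_11. So Q = C_11 = 58786.
P − Q = 742900 − 58786 = 684114.

684114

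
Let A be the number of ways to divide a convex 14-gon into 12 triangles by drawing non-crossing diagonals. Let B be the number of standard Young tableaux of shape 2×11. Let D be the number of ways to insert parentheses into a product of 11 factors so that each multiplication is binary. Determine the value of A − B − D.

132430

The number of triangulations of a 14-gon is the Catalan number C_12 (index = sides − 2). So A = C_12 = 208012.
Standard Young tableaux of shape 2×n are counted by C_n; here n = 11. So B = C_11 = 58786.
Ways to associate a product of 11 factors correspond to binary trees on 11 leaves, so the count is C_10. So D = C_10 = 16796.
A − B − D = 208012 − 58786 − 16796 = 132430.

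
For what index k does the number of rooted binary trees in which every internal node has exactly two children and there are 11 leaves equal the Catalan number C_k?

Full binary trees with 11 leaves have 11−1 = 10 internal nodes, so there are C_10 of them.

10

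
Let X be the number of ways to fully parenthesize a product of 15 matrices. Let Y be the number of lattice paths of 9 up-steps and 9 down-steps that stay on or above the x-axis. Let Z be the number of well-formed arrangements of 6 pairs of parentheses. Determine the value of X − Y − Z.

Bracketing 15 factors into binary products is counted by C_{15−1} = C_14. So X = C_14 = 2674440.
Paths of 9 up- and 9 down-steps that never dip below the axis are Dyck paths; their count is C_9. So Y = C_9 = 4862.
A balanced arrangement of 6 bracket pairs is a Dyck word of semilength 6, so the count is C_6. So Z = C_6 = 132.
X − Y − Z = 2674440 − 4862 − 132 = 2669446.

2669446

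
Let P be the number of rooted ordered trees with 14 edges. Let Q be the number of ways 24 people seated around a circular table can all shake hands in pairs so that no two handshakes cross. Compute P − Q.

2466428

Rooted ordered trees with n edges are counted by C_n; here n = 14. So P = C_14 = 2674440.
Non-crossing handshake pairings of 2n people are counted by C_n; 24 people gives n = 12. So Q = C_12 = 208012.
P − Q = 2674440 − 208012 = 2466428.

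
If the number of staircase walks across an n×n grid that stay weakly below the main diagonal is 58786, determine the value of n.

Such diagonal-avoiding paths in an n×n grid are counted by C_n, and C_11 = 58786.

11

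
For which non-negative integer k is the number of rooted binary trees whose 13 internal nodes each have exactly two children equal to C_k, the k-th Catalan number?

13

Full binary trees with n internal nodes are counted by C_n; here n = 13.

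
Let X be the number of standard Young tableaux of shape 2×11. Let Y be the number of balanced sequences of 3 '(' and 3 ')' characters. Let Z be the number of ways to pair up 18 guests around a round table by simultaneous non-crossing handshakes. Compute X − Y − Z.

By the hook-length formula (or a Dyck-path bijection), SYT of shape 2×11 number C_11. So X = C_11 = 58786.
With 3 pairs the number of balanced bracket strings is the Catalan number C_3. So Y = C_3 = 5.
With 18 = 2·9 people, non-crossing handshake pairings are non-crossing perfect matchings on a circle, counted by C_9. So Z = C_9 = 4862.
X − Y − Z = 58786 − 5 − 4862 = 53919.

53919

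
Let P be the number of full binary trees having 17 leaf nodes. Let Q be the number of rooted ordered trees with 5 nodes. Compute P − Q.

Full binary trees with 17 leaves have 17−1 = 16 internal nodes, so there are C_16 of them. So P = C_16 = 35357670.
A rooted plane tree on 5 nodes has 4 edges, and such trees are counted by C_4. So Q = C_4 = 14.
P − Q = 35357670 − 14 = 35357656.

35357656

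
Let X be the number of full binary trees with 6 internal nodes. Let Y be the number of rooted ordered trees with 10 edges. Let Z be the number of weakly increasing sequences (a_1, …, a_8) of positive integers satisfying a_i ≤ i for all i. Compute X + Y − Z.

Full binary trees with n internal nodes are counted by C_n; here n = 6. So X = C_6 = 132.
A rooted plane tree with 10 edges has 11 nodes, and the count is C_10. So Y = C_10 = 16796.
Weakly increasing sequences with a_i ≤ i biject with Dyck paths of semilength 8, so there are C_8. So Z = C_8 = 1430.
X + Y − Z = 132 + 16796 − 1430 = 15498.

15498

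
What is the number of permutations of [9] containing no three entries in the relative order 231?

4862

Permutations of [n] avoiding any single length-3 pattern are counted by C_n; here n = 9.
C_9 = C_8 · 2(2·8+1)/(8+2) = 1430 · 34/10 = 4862.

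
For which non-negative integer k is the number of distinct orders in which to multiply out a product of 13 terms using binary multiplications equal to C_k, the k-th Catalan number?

12

Bracketing 13 factors into binary products is counted by C_{13−1} = C_12.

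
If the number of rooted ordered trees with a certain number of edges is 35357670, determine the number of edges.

Rooted ordered trees with n edges are counted by C_n, and C_16 = 35357670.

16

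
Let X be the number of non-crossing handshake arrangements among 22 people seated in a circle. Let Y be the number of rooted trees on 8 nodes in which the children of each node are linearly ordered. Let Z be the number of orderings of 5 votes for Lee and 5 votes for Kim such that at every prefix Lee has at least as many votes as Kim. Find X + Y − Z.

59173

Non-crossing handshake pairings of 2n people are counted by C_n; 22 people gives n = 11. So X = C_11 = 58786.
A rooted plane tree on 8 nodes has 7 edges, and such trees are counted by C_7. So Y = C_7 = 429.
Ballot sequences with n votes each where one side never trails are Dyck words, counted by C_n; here n = 5. So Z = C_5 = 42.
X + Y − Z = 58786 + 429 − 42 = 59173.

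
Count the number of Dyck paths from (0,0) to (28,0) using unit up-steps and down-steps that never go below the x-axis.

2674440

Dyck paths of semilength n (length 2n) are counted by C_n; here n = 14.
C_14 = C(28,14)/15 = 40116600/15 = 2674440.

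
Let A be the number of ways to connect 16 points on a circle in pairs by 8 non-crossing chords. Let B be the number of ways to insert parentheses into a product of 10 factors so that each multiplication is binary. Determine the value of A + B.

Pairing 16 circle points by 8 non-crossing chords gives C_8 matchings. So A = C_8 = 1430.
Parenthesizations of m factors correspond to full binary trees with m leaves, counted by C_{m−1}; m = 10 gives C_9. So B = C_9 = 4862.
A + B = 1430 + 4862 = 6292.

6292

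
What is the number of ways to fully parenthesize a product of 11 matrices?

16796

Ways to associate a product of 11 factors correspond to binary trees on 11 leaves, so the count is C_10.
C_10 = C(20,10)/11 = 184756/11 = 16796.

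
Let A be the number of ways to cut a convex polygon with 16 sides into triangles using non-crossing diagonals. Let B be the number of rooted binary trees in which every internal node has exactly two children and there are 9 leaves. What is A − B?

Triangulations of a convex m-gon are counted by C_{m−2}; with m = 16 this is C_14. So A = C_14 = 2674440.
A full binary tree with L leaves has L−1 internal nodes and is counted by C_{L−1}; L = 9 gives C_8. So B = C_8 = 1430.
A − B = 2674440 − 1430 = 2673010.

2673010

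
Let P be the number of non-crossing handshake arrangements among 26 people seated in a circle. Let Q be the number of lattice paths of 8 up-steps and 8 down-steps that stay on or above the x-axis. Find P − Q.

Non-crossing handshake pairings of 2n people are counted by C_n; 26 people gives n = 13. So P = C_13 = 742900.
A Dyck path with 8 up-steps and 8 down-steps has semilength 8, so there are C_8 of them. So Q = C_8 = 1430.
P − Q = 742900 − 1430 = 741470.

741470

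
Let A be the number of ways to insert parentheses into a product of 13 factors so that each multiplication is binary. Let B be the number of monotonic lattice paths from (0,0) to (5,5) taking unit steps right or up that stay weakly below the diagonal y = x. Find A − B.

207970

Parenthesizations of m factors correspond to full binary trees with m leaves, counted by C_{m−1}; m = 13 gives C_12. So A = C_12 = 208012.
Monotone paths in an n×n grid that stay weakly below the diagonal are counted by C_n; here n = 5. So B = C_5 = 42.
A − B = 208012 − 42 = 207970.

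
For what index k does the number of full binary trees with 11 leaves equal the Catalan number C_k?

A full binary tree with L leaves has L−1 internal nodes and is counted by C_{L−1}; L = 11 gives C_10.

10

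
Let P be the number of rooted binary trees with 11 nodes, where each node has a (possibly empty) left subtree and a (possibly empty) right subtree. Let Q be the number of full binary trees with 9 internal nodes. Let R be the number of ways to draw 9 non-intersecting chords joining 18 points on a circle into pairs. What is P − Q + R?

There are C_n binary search tree shapes on n keys; with n = 11 that is C_11. So P = C_11 = 58786.
The number of full binary trees on 9 internal nodes is the Catalan number C_9. So Q = C_9 = 4862.
Non-crossing perfect matchings of 2n points on a circle are counted by C_n; with 18 points, n = 9. So R = C_9 = 4862.
P − Q + R = 58786 − 4862 + 4862 = 58786.

58786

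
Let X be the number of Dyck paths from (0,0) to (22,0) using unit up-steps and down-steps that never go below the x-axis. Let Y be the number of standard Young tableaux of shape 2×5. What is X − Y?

Dyck paths of semilength n (length 2n) are counted by C_n; here n = 11. So X = C_11 = 58786.
Standard Young tableaux of shape 2×n are counted by C_n; here n = 5. So Y = C_5 = 42.
X − Y = 58786 − 42 = 58744.

58744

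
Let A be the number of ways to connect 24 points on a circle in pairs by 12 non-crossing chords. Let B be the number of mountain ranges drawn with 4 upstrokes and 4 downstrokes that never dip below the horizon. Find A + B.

208026

Non-crossing perfect matchings of 2n points on a circle are counted by C_n; with 24 points, n = 12. So A = C_12 = 208012.
A Dyck path with 4 up-steps and 4 down-steps has semilength 4, so there are C_4 of them. So B = C_4 = 14.
A + B = 208012 + 14 = 208026.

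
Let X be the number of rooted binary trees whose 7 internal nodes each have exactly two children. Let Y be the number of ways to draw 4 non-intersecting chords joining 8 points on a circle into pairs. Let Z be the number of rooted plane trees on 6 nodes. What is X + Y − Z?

The number of full binary trees on 7 internal nodes is the Catalan number C_7. So X = C_7 = 429.
Non-crossing perfect matchings of 2n points on a circle are counted by C_n; with 8 points, n = 4. So Y = C_4 = 14.
Rooted ordered (plane) trees on m nodes have m−1 edges and are counted by C_{m−1}; m = 6 gives C_5. So Z = C_5 = 42.
X + Y − Z = 429 + 14 − 42 = 401.

401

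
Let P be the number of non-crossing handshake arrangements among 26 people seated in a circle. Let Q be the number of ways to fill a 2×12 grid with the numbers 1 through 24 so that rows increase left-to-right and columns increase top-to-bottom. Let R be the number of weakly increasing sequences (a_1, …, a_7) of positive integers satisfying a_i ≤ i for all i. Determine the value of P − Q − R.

534459

Non-crossing handshake pairings of 2n people are counted by C_n; 26 people gives n = 13. So P = C_13 = 742900.
By the hook-length formula (or a Dyck-path bijection), SYT of shape 2×12 number C_12. So Q = C_12 = 208012.
Such sub-staircase sequences of length n are counted by C_n; here n = 7. So R = C_7 = 429.
P − Q − R = 742900 − 208012 − 429 = 534459.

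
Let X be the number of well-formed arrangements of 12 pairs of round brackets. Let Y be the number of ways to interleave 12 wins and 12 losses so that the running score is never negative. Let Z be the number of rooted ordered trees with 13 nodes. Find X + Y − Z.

208012

Balanced strings of n pairs of brackets are counted by C_n; here n = 12. So X = C_12 = 208012.
Reading a vote for the leader as '(' and for the other as ')' turns such a sequence into a balanced string of 12 pairs, so the count is C_12. So Y = C_12 = 208012.
A rooted plane tree on 13 nodes has 12 edges, and such trees are counted by C_12. So Z = C_12 = 208012.
X + Y − Z = 208012 + 208012 − 208012 = 208012.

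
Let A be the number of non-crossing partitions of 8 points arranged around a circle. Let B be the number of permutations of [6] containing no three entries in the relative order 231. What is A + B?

1562

The non-crossing partitions of [8] form a lattice of size C_8. So A = C_8 = 1430.
Permutations of [n] avoiding any single length-3 pattern are counted by C_n; here n = 6. So B = C_6 = 132.
A + B = 1430 + 132 = 1562.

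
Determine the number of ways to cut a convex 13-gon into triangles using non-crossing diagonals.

58786

Triangulations of a convex m-gon are counted by C_{m−2}; with m = 13 this is C_11.
C_11 = C(22,11)/12 = 705432/12 = 58786.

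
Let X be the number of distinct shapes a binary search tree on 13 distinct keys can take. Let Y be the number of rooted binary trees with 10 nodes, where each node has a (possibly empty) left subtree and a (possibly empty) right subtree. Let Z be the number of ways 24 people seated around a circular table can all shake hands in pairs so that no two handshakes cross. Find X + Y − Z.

Binary trees (left/right distinguished) on n nodes are counted by C_n; here n = 13. So X = C_13 = 742900.
Binary trees (left/right distinguished) on n nodes are counted by C_n; here n = 10. So Y = C_10 = 16796.
With 24 = 2·12 people, non-crossing handshake pairings are non-crossing perfect matchings on a circle, counted by C_12. So Z = C_12 = 208012.
X + Y − Z = 742900 + 16796 − 208012 = 551684.

551684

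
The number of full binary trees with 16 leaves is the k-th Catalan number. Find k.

Full binary trees with 16 leaves have 16−1 = 15 internal nodes, so there are C_15 of them.

15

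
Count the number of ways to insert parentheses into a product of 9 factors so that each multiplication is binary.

Ways to associate a product of 9 factors correspond to binary trees on 9 leaves, so the count is C_8.
C_8 = C_7 · 2(2·7+1)/(7+2) = 429 · 30/9 = 1430.

1430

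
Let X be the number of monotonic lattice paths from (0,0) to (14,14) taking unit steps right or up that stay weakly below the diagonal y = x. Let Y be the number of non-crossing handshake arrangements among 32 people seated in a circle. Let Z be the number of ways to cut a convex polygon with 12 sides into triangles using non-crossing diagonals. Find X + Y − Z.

38015314

Monotone paths in an n×n grid that stay weakly below the diagonal are counted by C_n; here n = 14. So X = C_14 = 2674440.
Non-crossing handshake pairings of 2n people are counted by C_n; 32 people gives n = 16. So Y = C_16 = 35357670.
The number of triangulations of a 12-gon is the Catalan number C_10 (index = sides − 2). So Z = C_10 = 16796.
X + Y − Z = 2674440 + 35357670 − 16796 = 38015314.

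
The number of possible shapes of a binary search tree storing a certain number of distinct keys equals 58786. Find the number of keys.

Binary search tree shapes on n keys are counted by C_n; 58786 = C_11.

11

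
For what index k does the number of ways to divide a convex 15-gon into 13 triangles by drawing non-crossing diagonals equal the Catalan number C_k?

The number of triangulations of a 15-gon is the Catalan number C_13 (index = sides − 2).

13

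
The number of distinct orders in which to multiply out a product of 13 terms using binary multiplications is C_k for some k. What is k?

12

Bracketing 13 factors into binary products is counted by C_{13−1} = C_12.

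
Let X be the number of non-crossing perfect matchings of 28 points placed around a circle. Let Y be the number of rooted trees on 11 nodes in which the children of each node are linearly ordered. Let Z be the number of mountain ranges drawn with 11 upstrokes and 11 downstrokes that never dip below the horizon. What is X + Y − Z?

Non-crossing perfect matchings of 2n points on a circle are counted by C_n; with 28 points, n = 14. So X = C_14 = 2674440.
A rooted plane tree on 11 nodes has 10 edges, and such trees are counted by C_10. So Y = C_10 = 16796.
Paths of 11 up- and 11 down-steps that never dip below the axis are Dyck paths; their count is C_11. So Z = C_11 = 58786.
X + Y − Z = 2674440 + 16796 − 58786 = 2632450.

2632450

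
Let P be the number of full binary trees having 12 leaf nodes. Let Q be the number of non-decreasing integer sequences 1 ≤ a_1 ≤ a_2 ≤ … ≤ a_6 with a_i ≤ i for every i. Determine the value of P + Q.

58918

Full binary trees with 12 leaves have 12−1 = 11 internal nodes, so there are C_11 of them. So P = C_11 = 58786.
Weakly increasing sequences with a_i ≤ i biject with Dyck paths of semilength 6, so there are C_6. So Q = C_6 = 132.
P + Q = 58786 + 132 = 58918.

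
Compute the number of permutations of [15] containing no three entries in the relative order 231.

9694845

For any fixed pattern of length 3, the pattern-avoiding permutations of [15] number C_15.
C_15 = C(30,15)/16 = 155117520/16 = 9694845.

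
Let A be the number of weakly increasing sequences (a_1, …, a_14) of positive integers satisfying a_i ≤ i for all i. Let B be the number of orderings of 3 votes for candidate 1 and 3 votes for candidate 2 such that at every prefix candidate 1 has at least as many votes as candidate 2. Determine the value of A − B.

2674435

Such sub-staircase sequences of length n are counted by C_n; here n = 14. So A = C_14 = 2674440.
Reading a vote for the leader as '(' and for the other as ')' turns such a sequence into a balanced string of 3 pairs, so the count is C_3. So B = C_3 = 5.
A − B = 2674440 − 5 = 2674435.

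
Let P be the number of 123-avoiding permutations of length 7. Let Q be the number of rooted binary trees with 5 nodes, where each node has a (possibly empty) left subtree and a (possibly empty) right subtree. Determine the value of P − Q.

387

Permutations of [n] avoiding any single length-3 pattern are counted by C_n; here n = 7. So P = C_7 = 429.
There are C_n binary search tree shapes on n keys; with n = 5 that is C_5. So Q = C_5 = 42.
P − Q = 429 − 42 = 387.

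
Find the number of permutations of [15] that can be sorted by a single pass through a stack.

Stack-sortable permutations are exactly the 231-avoiding ones, counted by C_n; here n = 15.
C_15 = 9694845.

9694845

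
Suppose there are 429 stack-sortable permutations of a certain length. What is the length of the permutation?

7

Stack-sortable permutations of [n] are counted by C_n, and C_7 = 429.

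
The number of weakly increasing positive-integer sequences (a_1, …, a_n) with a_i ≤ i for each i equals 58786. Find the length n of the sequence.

Such sub-staircase sequences of length n are counted by C_n. The Catalan number equal to 58786 is C_11.

11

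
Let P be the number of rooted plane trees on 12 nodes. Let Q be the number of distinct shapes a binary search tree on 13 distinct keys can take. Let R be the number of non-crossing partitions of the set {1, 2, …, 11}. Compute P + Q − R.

742900

Rooted ordered (plane) trees on m nodes have m−1 edges and are counted by C_{m−1}; m = 12 gives C_11. So P = C_11 = 58786.
Binary trees (left/right distinguished) on n nodes are counted by C_n; here n = 13. So Q = C_13 = 742900.
The non-crossing partitions of [11] form a lattice of size C_11. So R = C_11 = 58786.
P + Q − R = 58786 + 742900 − 58786 = 742900.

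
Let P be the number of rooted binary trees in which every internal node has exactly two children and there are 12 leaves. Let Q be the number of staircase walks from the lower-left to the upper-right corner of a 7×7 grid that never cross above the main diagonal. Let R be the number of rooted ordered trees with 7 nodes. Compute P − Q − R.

Full binary trees with 12 leaves have 12−1 = 11 internal nodes, so there are C_11 of them. So P = C_11 = 58786.
Sub-diagonal monotone paths from (0,0) to (7,7) biject with Dyck paths of semilength 7, giving C_7. So Q = C_7 = 429.
Rooted ordered (plane) trees on m nodes have m−1 edges and are counted by C_{m−1}; m = 7 gives C_6. So R = C_6 = 132.
P − Q − R = 58786 − 429 − 132 = 58225.

58225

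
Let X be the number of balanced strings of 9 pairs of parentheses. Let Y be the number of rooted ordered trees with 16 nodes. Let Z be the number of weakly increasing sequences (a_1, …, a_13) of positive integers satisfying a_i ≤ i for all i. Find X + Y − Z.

8956807

A balanced arrangement of 9 bracket pairs is a Dyck word of semilength 9, so the count is C_9. So X = C_9 = 4862.
A rooted plane tree on 16 nodes has 15 edges, and such trees are counted by C_15. So Y = C_15 = 9694845.
Weakly increasing sequences with a_i ≤ i biject with Dyck paths of semilength 13, so there are C_13. So Z = C_13 = 742900.
X + Y − Z = 4862 + 9694845 − 742900 = 8956807.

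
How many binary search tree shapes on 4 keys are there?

Rooted binary trees with 4 nodes (each child slot possibly empty) number C_4.
C_4 = C(8,4)/5 = 70/5 = 14.

14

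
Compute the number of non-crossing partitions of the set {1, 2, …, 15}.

Non-crossing partitions of an n-element set are counted by C_n; here n = 15.
C_15 = 9694845.

9694845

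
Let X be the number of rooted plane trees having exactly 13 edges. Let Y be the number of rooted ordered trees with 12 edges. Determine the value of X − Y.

A rooted plane tree with 13 edges has 14 nodes, and the count is C_13. So X = C_13 = 742900.
Rooted ordered trees with n edges are counted by C_n; here n = 12. So Y = C_12 = 208012.
X − Y = 742900 − 208012 = 534888.

534888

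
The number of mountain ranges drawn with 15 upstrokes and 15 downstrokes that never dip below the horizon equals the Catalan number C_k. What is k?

A Dyck path with 15 up-steps and 15 down-steps has semilength 15, so there are C_15 of them.

15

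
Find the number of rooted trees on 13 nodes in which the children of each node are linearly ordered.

A rooted plane tree on 13 nodes has 12 edges, and such trees are counted by C_12.
C_12 = C(24,12)/13 = 2704156/13 = 208012.

208012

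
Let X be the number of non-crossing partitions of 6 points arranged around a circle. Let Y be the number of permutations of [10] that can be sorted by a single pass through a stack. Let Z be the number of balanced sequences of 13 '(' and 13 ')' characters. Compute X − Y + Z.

The non-crossing partitions of [6] form a lattice of size C_6. So X = C_6 = 132.
Stack-sortable permutations are exactly the 231-avoiding ones, counted by C_n; here n = 10. So Y = C_10 = 16796.
A balanced arrangement of 13 bracket pairs is a Dyck word of semilength 13, so the count is C_13. So Z = C_13 = 742900.
X − Y + Z = 132 − 16796 + 742900 = 726236.

726236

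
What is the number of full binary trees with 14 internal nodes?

Full binary trees with n internal nodes are counted by C_n; here n = 14.
C_14 = C(28,14)/15 = 40116600/15 = 2674440.

2674440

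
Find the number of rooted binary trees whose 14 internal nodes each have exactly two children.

Full binary trees with n internal nodes are counted by C_n; here n = 14.
C_14 = C_13 · 2(2·13+1)/(13+2) = 742900 · 54/15 = 2674440.

2674440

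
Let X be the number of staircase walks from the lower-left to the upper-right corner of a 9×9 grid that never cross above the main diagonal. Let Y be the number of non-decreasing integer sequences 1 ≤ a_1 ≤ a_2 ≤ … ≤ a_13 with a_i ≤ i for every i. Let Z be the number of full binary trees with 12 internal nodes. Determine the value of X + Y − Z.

Sub-diagonal monotone paths from (0,0) to (9,9) biject with Dyck paths of semilength 9, giving C_9. So X = C_9 = 4862.
Weakly increasing sequences with a_i ≤ i biject with Dyck paths of semilength 13, so there are C_13. So Y = C_13 = 742900.
The number of full binary trees on 12 internal nodes is the Catalan number C_12. So Z = C_12 = 208012.
X + Y − Z = 4862 + 742900 − 208012 = 539750.

539750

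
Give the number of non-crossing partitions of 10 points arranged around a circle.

The non-crossing partitions of [10] form a lattice of size C_10.
C_10 = C_9 · 2(2·9+1)/(9+2) = 4862 · 38/11 = 16796.

16796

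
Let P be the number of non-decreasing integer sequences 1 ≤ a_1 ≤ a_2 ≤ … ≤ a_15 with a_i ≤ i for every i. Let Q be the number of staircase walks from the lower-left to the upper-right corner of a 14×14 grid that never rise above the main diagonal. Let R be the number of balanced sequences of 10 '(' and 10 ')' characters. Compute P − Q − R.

Weakly increasing sequences with a_i ≤ i biject with Dyck paths of semilength 15, so there are C_15. So P = C_15 = 9694845.
Monotone paths in an n×n grid that stay weakly below the diagonal are counted by C_n; here n = 14. So Q = C_14 = 2674440.
Balanced strings of n pairs of brackets are counted by C_n; here n = 10. So R = C_10 = 16796.
P − Q − R = 9694845 − 2674440 − 16796 = 7003609.

7003609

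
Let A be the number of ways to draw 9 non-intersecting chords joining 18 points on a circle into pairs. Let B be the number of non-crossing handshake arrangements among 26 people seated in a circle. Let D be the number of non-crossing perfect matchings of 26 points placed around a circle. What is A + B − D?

4862

Pairing 18 circle points by 9 non-crossing chords gives C_9 matchings. So A = C_9 = 4862.
Non-crossing handshake pairings of 2n people are counted by C_n; 26 people gives n = 13. So B = C_13 = 742900.
Non-crossing perfect matchings of 2n points on a circle are counted by C_n; with 26 points, n = 13. So D = C_13 = 742900.
A + B − D = 4862 + 742900 − 742900 = 4862.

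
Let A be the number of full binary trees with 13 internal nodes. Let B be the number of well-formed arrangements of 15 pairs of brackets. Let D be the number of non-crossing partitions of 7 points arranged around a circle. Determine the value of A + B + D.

The number of full binary trees on 13 internal nodes is the Catalan number C_13. So A = C_13 = 742900.
With 15 pairs the number of balanced bracket strings is the Catalan number C_15. So B = C_15 = 9694845.
The non-crossing partitions of [7] form a lattice of size C_7. So D = C_7 = 429.
A + B + D = 742900 + 9694845 + 429 = 10438174.

10438174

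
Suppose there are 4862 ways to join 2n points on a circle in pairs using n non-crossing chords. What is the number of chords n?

Non-crossing pairings of 2n points on a circle are counted by C_n. Since C_9 = 4862, the index is 9.

9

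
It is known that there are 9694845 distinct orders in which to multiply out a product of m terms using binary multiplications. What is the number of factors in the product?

Parenthesizations of m factors are counted by C_{m−1}, and C_15 = 9694845.
So the index is 15, and the number of factors is 15 + 1 = 16.

16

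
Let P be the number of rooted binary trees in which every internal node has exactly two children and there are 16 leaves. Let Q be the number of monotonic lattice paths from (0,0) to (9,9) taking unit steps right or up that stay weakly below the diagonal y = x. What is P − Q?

9689983

A full binary tree with L leaves has L−1 internal nodes and is counted by C_{L−1}; L = 16 gives C_15. So P = C_15 = 9694845.
Sub-diagonal monotone paths from (0,0) to (9,9) biject with Dyck paths of semilength 9, giving C_9. So Q = C_9 = 4862.
P − Q = 9694845 − 4862 = 9689983.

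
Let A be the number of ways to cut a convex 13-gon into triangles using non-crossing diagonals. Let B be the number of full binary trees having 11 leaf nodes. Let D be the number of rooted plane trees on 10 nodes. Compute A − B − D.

37128

A convex 13-gon is triangulated into 11 triangles, and the number of such triangulations is the Catalan number C_{13−2} = C_11. So A = C_11 = 58786.
A full binary tree with L leaves has L−1 internal nodes and is counted by C_{L−1}; L = 11 gives C_10. So B = C_10 = 16796.
Rooted ordered (plane) trees on m nodes have m−1 edges and are counted by C_{m−1}; m = 10 gives C_9. So D = C_9 = 4862.
A − B − D = 58786 − 16796 − 4862 = 37128.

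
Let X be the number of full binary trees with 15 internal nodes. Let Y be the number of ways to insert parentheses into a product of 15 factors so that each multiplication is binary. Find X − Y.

7020405

Full binary trees with n internal nodes are counted by C_n; here n = 15. So X = C_15 = 9694845.
Bracketing 15 factors into binary products is counted by C_{15−1} = C_14. So Y = C_14 = 2674440.
X − Y = 9694845 − 2674440 = 7020405.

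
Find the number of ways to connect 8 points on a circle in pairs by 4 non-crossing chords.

Pairing 8 circle points by 4 non-crossing chords gives C_4 matchings.
C_4 = C(8,4)/5 = 70/5 = 14.

14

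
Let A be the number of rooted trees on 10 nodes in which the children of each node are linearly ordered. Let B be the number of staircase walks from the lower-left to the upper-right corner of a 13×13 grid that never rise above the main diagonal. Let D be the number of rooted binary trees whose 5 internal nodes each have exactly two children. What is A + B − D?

A rooted plane tree on 10 nodes has 9 edges, and such trees are counted by C_9. So A = C_9 = 4862.
Monotone paths in an n×n grid that stay weakly below the diagonal are counted by C_n; here n = 13. So B = C_13 = 742900.
The number of full binary trees on 5 internal nodes is the Catalan number C_5. So D = C_5 = 42.
A + B − D = 4862 + 742900 − 42 = 747720.

747720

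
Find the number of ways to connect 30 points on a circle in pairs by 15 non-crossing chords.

9694845

Non-crossing perfect matchings of 2n points on a circle are counted by C_n; with 30 points, n = 15.
C_15 = C(30,15)/16 = 155117520/16 = 9694845.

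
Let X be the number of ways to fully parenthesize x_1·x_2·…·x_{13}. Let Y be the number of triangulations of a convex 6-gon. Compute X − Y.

207998

Parenthesizations of m factors correspond to full binary trees with m leaves, counted by C_{m−1}; m = 13 gives C_12. So X = C_12 = 208012.
The number of triangulations of a 6-gon is the Catalan number C_4 (index = sides − 2). So Y = C_4 = 14.
X − Y = 208012 − 14 = 207998.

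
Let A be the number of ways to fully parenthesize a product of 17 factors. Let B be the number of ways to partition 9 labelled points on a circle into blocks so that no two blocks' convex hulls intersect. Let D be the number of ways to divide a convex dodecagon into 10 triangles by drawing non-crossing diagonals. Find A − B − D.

Ways to associate a product of 17 factors correspond to binary trees on 17 leaves, so the count is C_16. So A = C_16 = 35357670.
Non-crossing partitions of an n-element set are counted by C_n; here n = 9. So B = C_9 = 4862.
A convex 12-gon is triangulated into 10 triangles, and the number of such triangulations is the Catalan number C_{12−2} = C_10. So D = C_10 = 16796.
A − B − D = 35357670 − 4862 − 16796 = 35336012.

35336012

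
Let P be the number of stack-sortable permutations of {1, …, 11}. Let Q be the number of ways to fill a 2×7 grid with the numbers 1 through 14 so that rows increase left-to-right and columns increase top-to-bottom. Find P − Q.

By Knuth's characterisation, the stack-sortable permutations of length 11 are the 231-avoiders, numbering C_11. So P = C_11 = 58786.
Standard Young tableaux of shape 2×n are counted by C_n; here n = 7. So Q = C_7 = 429.
P − Q = 58786 − 429 = 58357.

58357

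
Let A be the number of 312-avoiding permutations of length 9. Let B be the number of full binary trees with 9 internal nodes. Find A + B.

9724

Permutations of [n] avoiding any single length-3 pattern are counted by C_n; here n = 9. So A = C_9 = 4862.
The number of full binary trees on 9 internal nodes is the Catalan number C_9. So B = C_9 = 4862.
A + B = 4862 + 4862 = 9724.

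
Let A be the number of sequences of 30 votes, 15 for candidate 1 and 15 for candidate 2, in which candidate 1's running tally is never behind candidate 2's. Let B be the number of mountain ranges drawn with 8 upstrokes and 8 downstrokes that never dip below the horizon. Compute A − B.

Ballot sequences with n votes each where one side never trails are Dyck words, counted by C_n; here n = 15. So A = C_15 = 9694845.
Dyck paths of semilength n (length 2n) are counted by C_n; here n = 8. So B = C_8 = 1430.
A − B = 9694845 − 1430 = 9693415.

9693415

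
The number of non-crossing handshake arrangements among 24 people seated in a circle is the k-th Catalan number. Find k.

12

Non-crossing handshake pairings of 2n people are counted by C_n; 24 people gives n = 12.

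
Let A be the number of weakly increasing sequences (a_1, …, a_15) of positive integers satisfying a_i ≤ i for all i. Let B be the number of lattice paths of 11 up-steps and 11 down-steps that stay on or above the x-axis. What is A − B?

Such sub-staircase sequences of length n are counted by C_n; here n = 15. So A = C_15 = 9694845.
Dyck paths of semilength n (length 2n) are counted by C_n; here n = 11. So B = C_11 = 58786.
A − B = 9694845 − 58786 = 9636059.

9636059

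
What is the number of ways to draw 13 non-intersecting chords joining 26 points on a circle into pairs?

742900

Pairing 26 circle points by 13 non-crossing chords gives C_13 matchings.
C_13 = C_12 · 2(2·12+1)/(12+2) = 208012 · 50/14 = 742900.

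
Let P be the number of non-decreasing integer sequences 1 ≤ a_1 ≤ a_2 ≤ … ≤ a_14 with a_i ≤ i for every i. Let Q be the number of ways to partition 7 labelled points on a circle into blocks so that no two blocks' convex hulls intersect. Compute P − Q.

2674011

Weakly increasing sequences with a_i ≤ i biject with Dyck paths of semilength 14, so there are C_14. So P = C_14 = 2674440.
Non-crossing partitions of an n-element set are counted by C_n; here n = 7. So Q = C_7 = 429.
P − Q = 2674440 − 429 = 2674011.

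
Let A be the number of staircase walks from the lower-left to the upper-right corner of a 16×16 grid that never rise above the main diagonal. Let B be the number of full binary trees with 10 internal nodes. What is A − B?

Sub-diagonal monotone paths from (0,0) to (16,16) biject with Dyck paths of semilength 16, giving C_16. So A = C_16 = 35357670.
The number of full binary trees on 10 internal nodes is the Catalan number C_10. So B = C_10 = 16796.
A − B = 35357670 − 16796 = 35340874.

35340874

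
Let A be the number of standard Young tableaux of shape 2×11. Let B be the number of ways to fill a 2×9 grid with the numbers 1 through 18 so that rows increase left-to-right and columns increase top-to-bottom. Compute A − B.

53924

By the hook-length formula (or a Dyck-path bijection), SYT of shape 2×11 number C_11. So A = C_11 = 58786.
By the hook-length formula (or a Dyck-path bijection), SYT of shape 2×9 number C_9. So B = C_9 = 4862.
A − B = 58786 − 4862 = 53924.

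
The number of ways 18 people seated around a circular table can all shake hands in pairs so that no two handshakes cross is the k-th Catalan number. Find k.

With 18 = 2·9 people, non-crossing handshake pairings are non-crossing perfect matchings on a circle, counted by C_9.

9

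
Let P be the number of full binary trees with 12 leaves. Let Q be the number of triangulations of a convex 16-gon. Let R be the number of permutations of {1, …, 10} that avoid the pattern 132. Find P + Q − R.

2716430

Full binary trees with 12 leaves have 12−1 = 11 internal nodes, so there are C_11 of them. So P = C_11 = 58786.
Triangulations of a convex m-gon are counted by C_{m−2}; with m = 16 this is C_14. So Q = C_14 = 2674440.
For any fixed pattern of length 3, the pattern-avoiding permutations of [10] number C_10. So R = C_10 = 16796.
P + Q − R = 58786 + 2674440 − 16796 = 2716430.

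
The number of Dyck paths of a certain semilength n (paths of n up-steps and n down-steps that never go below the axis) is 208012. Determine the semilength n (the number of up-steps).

Dyck paths of semilength n are counted by C_n. The Catalan number equal to 208012 is C_12.

12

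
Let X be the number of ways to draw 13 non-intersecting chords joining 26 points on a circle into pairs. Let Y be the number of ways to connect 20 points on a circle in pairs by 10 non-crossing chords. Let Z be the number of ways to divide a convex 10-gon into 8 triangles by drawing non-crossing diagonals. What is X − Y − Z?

Non-crossing perfect matchings of 2n points on a circle are counted by C_n; with 26 points, n = 13. So X = C_13 = 742900.
Pairing 20 circle points by 10 non-crossing chords gives C_10 matchings. So Y = C_10 = 16796.
Triangulations of a convex m-gon are counted by C_{m−2}; with m = 10 this is C_8. So Z = C_8 = 1430.
X − Y − Z = 742900 − 16796 − 1430 = 724674.

724674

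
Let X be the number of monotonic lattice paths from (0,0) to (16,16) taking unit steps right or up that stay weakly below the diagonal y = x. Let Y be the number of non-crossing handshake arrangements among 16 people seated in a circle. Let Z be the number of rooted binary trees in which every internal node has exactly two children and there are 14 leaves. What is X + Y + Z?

36102000

Monotone paths in an n×n grid that stay weakly below the diagonal are counted by C_n; here n = 16. So X = C_16 = 35357670.
Non-crossing handshake pairings of 2n people are counted by C_n; 16 people gives n = 8. So Y = C_8 = 1430.
Full binary trees with 14 leaves have 14−1 = 13 internal nodes, so there are C_13 of them. So Z = C_13 = 742900.
X + Y + Z = 35357670 + 1430 + 742900 = 36102000.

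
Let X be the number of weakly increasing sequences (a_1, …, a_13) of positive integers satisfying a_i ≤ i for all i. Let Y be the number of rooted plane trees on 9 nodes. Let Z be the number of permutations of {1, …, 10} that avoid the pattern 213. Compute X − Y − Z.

724674

Weakly increasing sequences with a_i ≤ i biject with Dyck paths of semilength 13, so there are C_13. So X = C_13 = 742900.
Rooted ordered (plane) trees on m nodes have m−1 edges and are counted by C_{m−1}; m = 9 gives C_8. So Y = C_8 = 1430.
For any fixed pattern of length 3, the pattern-avoiding permutations of [10] number C_10. So Z = C_10 = 16796.
X − Y − Z = 742900 − 1430 − 16796 = 724674.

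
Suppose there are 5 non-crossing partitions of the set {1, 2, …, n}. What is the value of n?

3

Non-crossing partitions of [n] are counted by C_n. The Catalan number equal to 5 is C_3.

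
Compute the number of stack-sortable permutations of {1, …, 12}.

208012

Stack-sortable permutations are exactly the 231-avoiding ones, counted by C_n; here n = 12.
C_12 = 208012.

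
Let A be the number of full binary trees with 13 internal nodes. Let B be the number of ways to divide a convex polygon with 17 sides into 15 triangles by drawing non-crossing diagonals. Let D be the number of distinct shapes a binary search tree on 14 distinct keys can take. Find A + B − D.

The number of full binary trees on 13 internal nodes is the Catalan number C_13. So A = C_13 = 742900.
A convex 17-gon is triangulated into 15 triangles, and the number of such triangulations is the Catalan number C_{17−2} = C_15. So B = C_15 = 9694845.
Rooted binary trees with 14 nodes (each child slot possibly empty) number C_14. So D = C_14 = 2674440.
A + B − D = 742900 + 9694845 − 2674440 = 7763305.

7763305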